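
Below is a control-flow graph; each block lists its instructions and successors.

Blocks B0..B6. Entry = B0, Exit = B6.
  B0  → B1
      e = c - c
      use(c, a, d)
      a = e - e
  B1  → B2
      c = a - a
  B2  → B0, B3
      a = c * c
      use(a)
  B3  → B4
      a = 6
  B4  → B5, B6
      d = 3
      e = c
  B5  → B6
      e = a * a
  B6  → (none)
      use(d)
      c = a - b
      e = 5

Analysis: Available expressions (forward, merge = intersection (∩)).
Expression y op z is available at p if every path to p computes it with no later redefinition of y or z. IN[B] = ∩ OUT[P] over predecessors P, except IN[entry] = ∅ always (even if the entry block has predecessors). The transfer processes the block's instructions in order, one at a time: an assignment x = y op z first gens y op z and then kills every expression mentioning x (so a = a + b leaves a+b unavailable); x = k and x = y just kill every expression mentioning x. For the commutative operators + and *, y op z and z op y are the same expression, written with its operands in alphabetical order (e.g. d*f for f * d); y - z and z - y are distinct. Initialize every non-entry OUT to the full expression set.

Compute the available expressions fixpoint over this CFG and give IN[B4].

Fixpoint table:
  B0: | IN={} | OUT={c-c, e-e}
  B1: | IN={c-c, e-e} | OUT={a-a, e-e}
  B2: | IN={a-a, e-e} | OUT={c*c, e-e}
  B3: | IN={c*c, e-e} | OUT={c*c, e-e}
  B4: | IN={c*c, e-e} | OUT={c*c}
  B5: | IN={c*c} | OUT={a*a, c*c}
  B6: | IN={c*c} | OUT={a-b}

Merge at B4: IN[B4] = OUT[B3] = {c*c, e-e}

Answer: {c*c, e-e}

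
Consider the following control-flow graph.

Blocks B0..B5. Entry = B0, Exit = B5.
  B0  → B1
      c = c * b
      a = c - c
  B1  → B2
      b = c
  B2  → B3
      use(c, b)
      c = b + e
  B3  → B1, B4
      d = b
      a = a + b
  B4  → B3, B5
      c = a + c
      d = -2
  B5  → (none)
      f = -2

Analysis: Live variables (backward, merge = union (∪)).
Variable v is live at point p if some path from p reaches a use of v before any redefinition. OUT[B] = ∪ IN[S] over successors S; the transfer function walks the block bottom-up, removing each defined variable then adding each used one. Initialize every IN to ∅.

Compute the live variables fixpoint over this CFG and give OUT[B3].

Answer: {a, b, c, e}

Derivation:
Converged values:
  B0:   IN={b, c, e}   OUT={a, c, e}
  B1:   IN={a, c, e}   OUT={a, b, c, e}
  B2:   IN={a, b, c, e}   OUT={a, b, c, e}
  B3:   IN={a, b, c, e}   OUT={a, b, c, e}
  B4:   IN={a, b, c, e}   OUT={a, b, c, e}
  B5:   IN={}   OUT={}

Merge at B3: OUT[B3] = IN[B1] ⊔ IN[B4] = {a, b, c, e}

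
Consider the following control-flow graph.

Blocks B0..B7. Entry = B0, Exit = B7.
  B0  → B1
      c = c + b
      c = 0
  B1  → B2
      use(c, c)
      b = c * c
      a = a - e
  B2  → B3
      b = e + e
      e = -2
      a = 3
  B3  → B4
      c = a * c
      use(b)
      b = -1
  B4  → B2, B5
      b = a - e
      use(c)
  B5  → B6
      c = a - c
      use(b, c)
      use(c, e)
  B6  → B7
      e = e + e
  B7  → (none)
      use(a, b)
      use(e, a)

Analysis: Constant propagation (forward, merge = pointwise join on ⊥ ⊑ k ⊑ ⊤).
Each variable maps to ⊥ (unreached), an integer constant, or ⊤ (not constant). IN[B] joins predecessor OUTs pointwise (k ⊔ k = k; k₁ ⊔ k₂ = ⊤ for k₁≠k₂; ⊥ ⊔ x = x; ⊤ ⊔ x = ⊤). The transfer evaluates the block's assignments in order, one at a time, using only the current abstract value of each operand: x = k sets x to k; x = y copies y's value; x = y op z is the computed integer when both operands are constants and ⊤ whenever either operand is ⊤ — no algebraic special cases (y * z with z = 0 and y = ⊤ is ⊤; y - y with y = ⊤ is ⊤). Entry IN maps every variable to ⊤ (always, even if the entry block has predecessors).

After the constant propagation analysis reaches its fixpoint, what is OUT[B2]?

Answer: {a: 3, b: ⊤, c: 0, d: ⊤, e: -2, f: ⊤}

Derivation:
Converged values:
  B0:  IN=(all ⊤)  OUT={c:0; rest ⊤}
  B1:  IN={c:0; rest ⊤}  OUT={b:0, c:0; rest ⊤}
  B2:  IN={c:0; rest ⊤}  OUT={a:3, c:0, e:-2; rest ⊤}
  B3:  IN={a:3, c:0, e:-2; rest ⊤}  OUT={a:3, b:-1, c:0, e:-2; rest ⊤}
  B4:  IN={a:3, b:-1, c:0, e:-2; rest ⊤}  OUT={a:3, b:5, c:0, e:-2; rest ⊤}
  B5:  IN={a:3, b:5, c:0, e:-2; rest ⊤}  OUT={a:3, b:5, c:3, e:-2; rest ⊤}
  B6:  IN={a:3, b:5, c:3, e:-2; rest ⊤}  OUT={a:3, b:5, c:3, e:-4; rest ⊤}
  B7:  IN={a:3, b:5, c:3, e:-4; rest ⊤}  OUT={a:3, b:5, c:3, e:-4; rest ⊤}

Merge at B2: IN[B2] = OUT[B1] ⊔ OUT[B4] = {a: ⊤, b: ⊤, c: 0, d: ⊤, e: ⊤, f: ⊤}
Applying B2's transfer function to that IN value gives OUT[B2] (row B2 above).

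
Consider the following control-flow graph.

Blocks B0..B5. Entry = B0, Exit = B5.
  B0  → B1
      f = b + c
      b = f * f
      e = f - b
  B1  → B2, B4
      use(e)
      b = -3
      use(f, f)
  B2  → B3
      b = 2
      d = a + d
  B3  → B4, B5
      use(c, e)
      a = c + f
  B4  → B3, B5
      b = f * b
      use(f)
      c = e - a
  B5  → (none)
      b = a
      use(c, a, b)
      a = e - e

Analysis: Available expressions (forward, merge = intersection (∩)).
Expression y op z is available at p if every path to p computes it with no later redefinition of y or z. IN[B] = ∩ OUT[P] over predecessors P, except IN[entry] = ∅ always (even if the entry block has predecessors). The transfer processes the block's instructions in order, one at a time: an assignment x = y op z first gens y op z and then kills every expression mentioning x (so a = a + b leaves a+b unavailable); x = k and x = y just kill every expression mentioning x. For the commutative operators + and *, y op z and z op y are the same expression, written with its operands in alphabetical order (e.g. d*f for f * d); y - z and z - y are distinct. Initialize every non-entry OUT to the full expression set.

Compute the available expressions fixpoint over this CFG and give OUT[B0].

Answer: {f*f, f-b}

Working:
Fixpoint table:
  B0: | IN={} | OUT={f*f, f-b}
  B1: | IN={f*f, f-b} | OUT={f*f}
  B2: | IN={f*f} | OUT={f*f}
  B3: | IN={f*f} | OUT={c+f, f*f}
  B4: | IN={f*f} | OUT={e-a, f*f}
  B5: | IN={f*f} | OUT={e-e, f*f}

B0 is the boundary node: IN[B0] = {}
Applying B0's transfer function to that IN value gives OUT[B0] (row B0 above).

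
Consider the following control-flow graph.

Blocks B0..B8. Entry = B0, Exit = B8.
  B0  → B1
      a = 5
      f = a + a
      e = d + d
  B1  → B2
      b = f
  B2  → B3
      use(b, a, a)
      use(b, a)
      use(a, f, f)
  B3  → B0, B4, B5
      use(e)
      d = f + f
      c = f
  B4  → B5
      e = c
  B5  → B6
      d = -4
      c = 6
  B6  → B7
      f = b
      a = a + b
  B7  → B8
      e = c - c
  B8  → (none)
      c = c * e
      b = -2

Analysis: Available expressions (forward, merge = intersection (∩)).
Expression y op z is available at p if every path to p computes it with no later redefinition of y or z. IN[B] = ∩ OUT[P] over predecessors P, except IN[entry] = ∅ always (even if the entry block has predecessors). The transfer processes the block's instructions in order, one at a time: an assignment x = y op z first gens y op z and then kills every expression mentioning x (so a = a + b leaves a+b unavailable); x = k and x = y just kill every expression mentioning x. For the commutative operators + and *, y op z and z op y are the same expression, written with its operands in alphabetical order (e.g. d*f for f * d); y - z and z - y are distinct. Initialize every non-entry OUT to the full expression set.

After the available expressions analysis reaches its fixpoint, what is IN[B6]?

Answer: {a+a, f+f}

Derivation:
Converged values:
  B0:  IN={}  OUT={a+a, d+d}
  B1:  IN={a+a, d+d}  OUT={a+a, d+d}
  B2:  IN={a+a, d+d}  OUT={a+a, d+d}
  B3:  IN={a+a, d+d}  OUT={a+a, f+f}
  B4:  IN={a+a, f+f}  OUT={a+a, f+f}
  B5:  IN={a+a, f+f}  OUT={a+a, f+f}
  B6:  IN={a+a, f+f}  OUT={}
  B7:  IN={}  OUT={c-c}
  B8:  IN={c-c}  OUT={}

Merge at B6: IN[B6] = OUT[B5] = {a+a, f+f}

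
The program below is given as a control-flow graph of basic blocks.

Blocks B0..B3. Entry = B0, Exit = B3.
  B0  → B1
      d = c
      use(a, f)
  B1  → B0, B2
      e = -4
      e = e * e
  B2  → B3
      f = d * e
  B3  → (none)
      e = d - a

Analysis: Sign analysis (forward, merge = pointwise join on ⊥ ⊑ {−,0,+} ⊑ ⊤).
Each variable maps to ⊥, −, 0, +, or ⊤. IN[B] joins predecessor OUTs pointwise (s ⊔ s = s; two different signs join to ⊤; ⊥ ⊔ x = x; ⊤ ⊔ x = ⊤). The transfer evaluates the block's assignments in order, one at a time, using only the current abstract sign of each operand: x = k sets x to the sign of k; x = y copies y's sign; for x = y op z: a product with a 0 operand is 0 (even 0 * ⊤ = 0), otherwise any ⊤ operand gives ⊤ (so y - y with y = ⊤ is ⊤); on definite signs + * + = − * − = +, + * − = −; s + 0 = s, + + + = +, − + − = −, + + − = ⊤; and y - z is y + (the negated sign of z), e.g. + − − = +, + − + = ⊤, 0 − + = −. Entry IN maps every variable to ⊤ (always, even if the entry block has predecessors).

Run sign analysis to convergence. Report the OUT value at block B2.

Answer: {a: ⊤, b: ⊤, c: ⊤, d: ⊤, e: +, f: ⊤}

Working:
Fixpoint table:
  B0:   IN=(all ⊤)   OUT=(all ⊤)
  B1:   IN=(all ⊤)   OUT={e:+; rest ⊤}
  B2:   IN={e:+; rest ⊤}   OUT={e:+; rest ⊤}
  B3:   IN={e:+; rest ⊤}   OUT=(all ⊤)

Merge at B2: IN[B2] = OUT[B1] = {a: ⊤, b: ⊤, c: ⊤, d: ⊤, e: +, f: ⊤}
Applying B2's transfer function to that IN value gives OUT[B2] (row B2 above).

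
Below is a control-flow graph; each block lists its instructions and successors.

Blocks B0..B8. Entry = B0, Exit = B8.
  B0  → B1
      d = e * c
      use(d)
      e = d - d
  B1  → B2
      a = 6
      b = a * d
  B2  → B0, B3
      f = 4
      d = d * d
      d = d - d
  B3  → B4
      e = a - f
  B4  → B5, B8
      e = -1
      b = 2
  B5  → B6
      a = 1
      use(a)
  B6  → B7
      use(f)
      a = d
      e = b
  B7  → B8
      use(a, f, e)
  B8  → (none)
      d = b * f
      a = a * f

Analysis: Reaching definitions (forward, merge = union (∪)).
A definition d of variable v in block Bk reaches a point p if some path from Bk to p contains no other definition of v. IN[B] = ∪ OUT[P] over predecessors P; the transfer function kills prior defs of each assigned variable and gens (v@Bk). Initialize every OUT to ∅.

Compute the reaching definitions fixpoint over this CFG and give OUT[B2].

Answer: {a@B1, b@B1, d@B2, e@B0, f@B2}

Working:
Fixpoint table:
  B0:   IN={a@B1, b@B1, d@B2, e@B0, f@B2}   OUT={a@B1, b@B1, d@B0, e@B0, f@B2}
  B1:   IN={a@B1, b@B1, d@B0, e@B0, f@B2}   OUT={a@B1, b@B1, d@B0, e@B0, f@B2}
  B2:   IN={a@B1, b@B1, d@B0, e@B0, f@B2}   OUT={a@B1, b@B1, d@B2, e@B0, f@B2}
  B3:   IN={a@B1, b@B1, d@B2, e@B0, f@B2}   OUT={a@B1, b@B1, d@B2, e@B3, f@B2}
  B4:   IN={a@B1, b@B1, d@B2, e@B3, f@B2}   OUT={a@B1, b@B4, d@B2, e@B4, f@B2}
  B5:   IN={a@B1, b@B4, d@B2, e@B4, f@B2}   OUT={a@B5, b@B4, d@B2, e@B4, f@B2}
  B6:   IN={a@B5, b@B4, d@B2, e@B4, f@B2}   OUT={a@B6, b@B4, d@B2, e@B6, f@B2}
  B7:   IN={a@B6, b@B4, d@B2, e@B6, f@B2}   OUT={a@B6, b@B4, d@B2, e@B6, f@B2}
  B8:   IN={a@B1, a@B6, b@B4, d@B2, e@B4, e@B6, f@B2}   OUT={a@B8, b@B4, d@B8, e@B4, e@B6, f@B2}

Merge at B2: IN[B2] = OUT[B1] = {a@B1, b@B1, d@B0, e@B0, f@B2}
Applying B2's transfer function to that IN value gives OUT[B2] (row B2 above).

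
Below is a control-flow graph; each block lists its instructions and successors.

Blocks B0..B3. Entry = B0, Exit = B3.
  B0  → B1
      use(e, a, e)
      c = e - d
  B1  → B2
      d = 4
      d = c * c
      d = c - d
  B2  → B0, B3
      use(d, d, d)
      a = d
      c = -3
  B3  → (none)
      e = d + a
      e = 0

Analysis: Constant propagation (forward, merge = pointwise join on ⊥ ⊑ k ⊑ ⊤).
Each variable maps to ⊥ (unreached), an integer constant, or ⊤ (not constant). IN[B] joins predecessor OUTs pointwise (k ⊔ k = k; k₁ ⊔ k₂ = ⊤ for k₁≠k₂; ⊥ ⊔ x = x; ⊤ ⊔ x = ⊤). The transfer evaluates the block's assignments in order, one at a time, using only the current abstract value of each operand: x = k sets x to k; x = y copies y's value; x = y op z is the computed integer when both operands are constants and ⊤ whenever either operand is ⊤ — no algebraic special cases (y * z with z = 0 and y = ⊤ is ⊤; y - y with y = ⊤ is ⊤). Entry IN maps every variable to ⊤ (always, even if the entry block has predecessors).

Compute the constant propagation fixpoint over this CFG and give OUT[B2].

Per-block solution:
  B0: | IN=(all ⊤) | OUT=(all ⊤)
  B1: | IN=(all ⊤) | OUT=(all ⊤)
  B2: | IN=(all ⊤) | OUT={c:-3; rest ⊤}
  B3: | IN={c:-3; rest ⊤} | OUT={c:-3, e:0; rest ⊤}

Merge at B2: IN[B2] = OUT[B1] = {a: ⊤, b: ⊤, c: ⊤, d: ⊤, e: ⊤, f: ⊤}
Applying B2's transfer function to that IN value gives OUT[B2] (row B2 above).

Answer: {a: ⊤, b: ⊤, c: -3, d: ⊤, e: ⊤, f: ⊤}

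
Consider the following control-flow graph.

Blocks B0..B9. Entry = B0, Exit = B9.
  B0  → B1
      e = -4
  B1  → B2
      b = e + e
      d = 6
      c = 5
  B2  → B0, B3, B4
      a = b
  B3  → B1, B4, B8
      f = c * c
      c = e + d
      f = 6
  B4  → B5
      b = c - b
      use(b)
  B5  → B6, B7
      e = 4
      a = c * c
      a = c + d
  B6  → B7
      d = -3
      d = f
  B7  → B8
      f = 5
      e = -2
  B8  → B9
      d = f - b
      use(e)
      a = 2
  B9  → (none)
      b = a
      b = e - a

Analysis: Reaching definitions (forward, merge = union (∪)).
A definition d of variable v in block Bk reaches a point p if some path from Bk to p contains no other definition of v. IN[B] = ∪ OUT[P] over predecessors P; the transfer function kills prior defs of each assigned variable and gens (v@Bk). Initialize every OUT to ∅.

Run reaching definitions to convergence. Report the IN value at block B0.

Per-block solution:
  B0: | IN={a@B2, b@B1, c@B1, d@B1, e@B0, f@B3} | OUT={a@B2, b@B1, c@B1, d@B1, e@B0, f@B3}
  B1: | IN={a@B2, b@B1, c@B1, c@B3, d@B1, e@B0, f@B3} | OUT={a@B2, b@B1, c@B1, d@B1, e@B0, f@B3}
  B2: | IN={a@B2, b@B1, c@B1, d@B1, e@B0, f@B3} | OUT={a@B2, b@B1, c@B1, d@B1, e@B0, f@B3}
  B3: | IN={a@B2, b@B1, c@B1, d@B1, e@B0, f@B3} | OUT={a@B2, b@B1, c@B3, d@B1, e@B0, f@B3}
  B4: | IN={a@B2, b@B1, c@B1, c@B3, d@B1, e@B0, f@B3} | OUT={a@B2, b@B4, c@B1, c@B3, d@B1, e@B0, f@B3}
  B5: | IN={a@B2, b@B4, c@B1, c@B3, d@B1, e@B0, f@B3} | OUT={a@B5, b@B4, c@B1, c@B3, d@B1, e@B5, f@B3}
  B6: | IN={a@B5, b@B4, c@B1, c@B3, d@B1, e@B5, f@B3} | OUT={a@B5, b@B4, c@B1, c@B3, d@B6, e@B5, f@B3}
  B7: | IN={a@B5, b@B4, c@B1, c@B3, d@B1, d@B6, e@B5, f@B3} | OUT={a@B5, b@B4, c@B1, c@B3, d@B1, d@B6, e@B7, f@B7}
  B8: | IN={a@B2, a@B5, b@B1, b@B4, c@B1, c@B3, d@B1, d@B6, e@B0, e@B7, f@B3, f@B7} | OUT={a@B8, b@B1, b@B4, c@B1, c@B3, d@B8, e@B0, e@B7, f@B3, f@B7}
  B9: | IN={a@B8, b@B1, b@B4, c@B1, c@B3, d@B8, e@B0, e@B7, f@B3, f@B7} | OUT={a@B8, b@B9, c@B1, c@B3, d@B8, e@B0, e@B7, f@B3, f@B7}

Merge at B0 (entry node, so the boundary value {} is joined with the incoming edge(s)): IN[B0] = {} ⊔ OUT[B2] = {a@B2, b@B1, c@B1, d@B1, e@B0, f@B3}

Answer: {a@B2, b@B1, c@B1, d@B1, e@B0, f@B3}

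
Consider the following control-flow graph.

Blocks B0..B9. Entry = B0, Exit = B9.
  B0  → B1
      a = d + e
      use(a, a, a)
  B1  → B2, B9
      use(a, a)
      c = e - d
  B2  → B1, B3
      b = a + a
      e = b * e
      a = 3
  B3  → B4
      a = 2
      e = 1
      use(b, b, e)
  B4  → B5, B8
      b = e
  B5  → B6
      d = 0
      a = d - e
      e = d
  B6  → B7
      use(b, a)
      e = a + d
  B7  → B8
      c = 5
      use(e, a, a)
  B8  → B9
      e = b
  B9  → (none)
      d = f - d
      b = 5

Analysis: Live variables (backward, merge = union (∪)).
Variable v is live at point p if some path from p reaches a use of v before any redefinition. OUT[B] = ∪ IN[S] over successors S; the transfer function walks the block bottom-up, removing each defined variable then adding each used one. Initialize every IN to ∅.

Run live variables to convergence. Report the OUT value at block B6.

Answer: {a, b, d, e, f}

Working:
Fixpoint table:
  B0: | IN={d, e, f} | OUT={a, d, e, f}
  B1: | IN={a, d, e, f} | OUT={a, d, e, f}
  B2: | IN={a, d, e, f} | OUT={a, b, d, e, f}
  B3: | IN={b, d, f} | OUT={d, e, f}
  B4: | IN={d, e, f} | OUT={b, d, e, f}
  B5: | IN={b, e, f} | OUT={a, b, d, f}
  B6: | IN={a, b, d, f} | OUT={a, b, d, e, f}
  B7: | IN={a, b, d, e, f} | OUT={b, d, f}
  B8: | IN={b, d, f} | OUT={d, f}
  B9: | IN={d, f} | OUT={}

Merge at B6: OUT[B6] = IN[B7] = {a, b, d, e, f}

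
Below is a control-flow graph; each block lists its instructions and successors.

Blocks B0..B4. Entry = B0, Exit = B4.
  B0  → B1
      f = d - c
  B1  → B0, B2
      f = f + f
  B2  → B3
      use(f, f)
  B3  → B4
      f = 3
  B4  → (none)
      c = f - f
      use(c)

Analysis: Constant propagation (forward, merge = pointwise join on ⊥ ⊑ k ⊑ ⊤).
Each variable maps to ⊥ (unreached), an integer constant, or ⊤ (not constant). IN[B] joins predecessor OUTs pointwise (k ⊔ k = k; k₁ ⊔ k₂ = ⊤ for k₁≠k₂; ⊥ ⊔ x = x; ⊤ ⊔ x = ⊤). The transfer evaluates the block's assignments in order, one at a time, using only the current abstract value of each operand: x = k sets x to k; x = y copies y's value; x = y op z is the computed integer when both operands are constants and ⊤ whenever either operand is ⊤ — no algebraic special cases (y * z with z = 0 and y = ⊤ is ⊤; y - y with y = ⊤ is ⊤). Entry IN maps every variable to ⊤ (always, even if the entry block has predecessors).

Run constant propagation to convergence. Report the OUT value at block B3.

Per-block solution:
  B0:  IN=(all ⊤)  OUT=(all ⊤)
  B1:  IN=(all ⊤)  OUT=(all ⊤)
  B2:  IN=(all ⊤)  OUT=(all ⊤)
  B3:  IN=(all ⊤)  OUT={f:3; rest ⊤}
  B4:  IN={f:3; rest ⊤}  OUT={c:0, f:3; rest ⊤}

Merge at B3: IN[B3] = OUT[B2] = {a: ⊤, b: ⊤, c: ⊤, d: ⊤, e: ⊤, f: ⊤}
Applying B3's transfer function to that IN value gives OUT[B3] (row B3 above).

Answer: {a: ⊤, b: ⊤, c: ⊤, d: ⊤, e: ⊤, f: 3}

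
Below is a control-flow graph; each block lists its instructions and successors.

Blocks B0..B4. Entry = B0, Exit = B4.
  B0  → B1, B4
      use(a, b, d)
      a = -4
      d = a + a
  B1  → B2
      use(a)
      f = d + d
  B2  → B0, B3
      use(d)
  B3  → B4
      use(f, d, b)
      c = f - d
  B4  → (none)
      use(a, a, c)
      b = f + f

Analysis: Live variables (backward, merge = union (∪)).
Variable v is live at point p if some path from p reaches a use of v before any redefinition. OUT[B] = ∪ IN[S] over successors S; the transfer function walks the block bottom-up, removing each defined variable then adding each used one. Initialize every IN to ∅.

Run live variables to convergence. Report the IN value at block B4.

Answer: {a, c, f}

Working:
Fixpoint table:
  B0: | IN={a, b, c, d, f} | OUT={a, b, c, d, f}
  B1: | IN={a, b, c, d} | OUT={a, b, c, d, f}
  B2: | IN={a, b, c, d, f} | OUT={a, b, c, d, f}
  B3: | IN={a, b, d, f} | OUT={a, c, f}
  B4: | IN={a, c, f} | OUT={}

B4 is the boundary node: OUT[B4] = {}
Applying B4's transfer function to that OUT value gives IN[B4] (row B4 above).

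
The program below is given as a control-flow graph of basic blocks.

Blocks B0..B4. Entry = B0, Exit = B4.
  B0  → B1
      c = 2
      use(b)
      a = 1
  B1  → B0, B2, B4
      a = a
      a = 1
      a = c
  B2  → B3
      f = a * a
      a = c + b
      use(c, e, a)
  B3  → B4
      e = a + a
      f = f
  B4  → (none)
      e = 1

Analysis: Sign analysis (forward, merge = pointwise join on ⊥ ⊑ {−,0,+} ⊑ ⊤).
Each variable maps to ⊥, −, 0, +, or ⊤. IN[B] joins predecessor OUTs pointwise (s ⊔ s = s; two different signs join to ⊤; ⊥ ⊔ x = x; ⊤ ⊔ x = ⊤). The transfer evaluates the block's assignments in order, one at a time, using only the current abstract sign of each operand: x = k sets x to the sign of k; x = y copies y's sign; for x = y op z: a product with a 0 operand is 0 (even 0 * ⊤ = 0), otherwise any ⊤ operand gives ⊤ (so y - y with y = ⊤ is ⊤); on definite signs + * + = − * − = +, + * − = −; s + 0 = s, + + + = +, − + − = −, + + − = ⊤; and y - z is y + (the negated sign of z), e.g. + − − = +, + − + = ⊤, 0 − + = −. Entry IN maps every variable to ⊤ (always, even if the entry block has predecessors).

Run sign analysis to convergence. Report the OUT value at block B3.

Answer: {a: ⊤, b: ⊤, c: +, d: ⊤, e: ⊤, f: +}

Derivation:
Per-block solution:
  B0:   IN=(all ⊤)   OUT={a:+, c:+; rest ⊤}
  B1:   IN={a:+, c:+; rest ⊤}   OUT={a:+, c:+; rest ⊤}
  B2:   IN={a:+, c:+; rest ⊤}   OUT={c:+, f:+; rest ⊤}
  B3:   IN={c:+, f:+; rest ⊤}   OUT={c:+, f:+; rest ⊤}
  B4:   IN={c:+; rest ⊤}   OUT={c:+, e:+; rest ⊤}

Merge at B3: IN[B3] = OUT[B2] = {a: ⊤, b: ⊤, c: +, d: ⊤, e: ⊤, f: +}
Applying B3's transfer function to that IN value gives OUT[B3] (row B3 above).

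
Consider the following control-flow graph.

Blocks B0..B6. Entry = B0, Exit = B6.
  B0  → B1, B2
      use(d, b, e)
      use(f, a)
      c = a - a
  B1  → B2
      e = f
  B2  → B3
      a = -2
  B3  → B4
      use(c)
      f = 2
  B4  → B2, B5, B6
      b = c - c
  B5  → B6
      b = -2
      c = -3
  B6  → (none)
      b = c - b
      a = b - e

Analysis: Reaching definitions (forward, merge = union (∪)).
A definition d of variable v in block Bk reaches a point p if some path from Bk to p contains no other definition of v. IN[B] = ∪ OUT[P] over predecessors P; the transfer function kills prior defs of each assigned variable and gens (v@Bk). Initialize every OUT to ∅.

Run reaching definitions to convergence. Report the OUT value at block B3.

Answer: {a@B2, b@B4, c@B0, e@B1, f@B3}

Derivation:
Converged values:
  B0:  IN={}  OUT={c@B0}
  B1:  IN={c@B0}  OUT={c@B0, e@B1}
  B2:  IN={a@B2, b@B4, c@B0, e@B1, f@B3}  OUT={a@B2, b@B4, c@B0, e@B1, f@B3}
  B3:  IN={a@B2, b@B4, c@B0, e@B1, f@B3}  OUT={a@B2, b@B4, c@B0, e@B1, f@B3}
  B4:  IN={a@B2, b@B4, c@B0, e@B1, f@B3}  OUT={a@B2, b@B4, c@B0, e@B1, f@B3}
  B5:  IN={a@B2, b@B4, c@B0, e@B1, f@B3}  OUT={a@B2, b@B5, c@B5, e@B1, f@B3}
  B6:  IN={a@B2, b@B4, b@B5, c@B0, c@B5, e@B1, f@B3}  OUT={a@B6, b@B6, c@B0, c@B5, e@B1, f@B3}

Merge at B3: IN[B3] = OUT[B2] = {a@B2, b@B4, c@B0, e@B1, f@B3}
Applying B3's transfer function to that IN value gives OUT[B3] (row B3 above).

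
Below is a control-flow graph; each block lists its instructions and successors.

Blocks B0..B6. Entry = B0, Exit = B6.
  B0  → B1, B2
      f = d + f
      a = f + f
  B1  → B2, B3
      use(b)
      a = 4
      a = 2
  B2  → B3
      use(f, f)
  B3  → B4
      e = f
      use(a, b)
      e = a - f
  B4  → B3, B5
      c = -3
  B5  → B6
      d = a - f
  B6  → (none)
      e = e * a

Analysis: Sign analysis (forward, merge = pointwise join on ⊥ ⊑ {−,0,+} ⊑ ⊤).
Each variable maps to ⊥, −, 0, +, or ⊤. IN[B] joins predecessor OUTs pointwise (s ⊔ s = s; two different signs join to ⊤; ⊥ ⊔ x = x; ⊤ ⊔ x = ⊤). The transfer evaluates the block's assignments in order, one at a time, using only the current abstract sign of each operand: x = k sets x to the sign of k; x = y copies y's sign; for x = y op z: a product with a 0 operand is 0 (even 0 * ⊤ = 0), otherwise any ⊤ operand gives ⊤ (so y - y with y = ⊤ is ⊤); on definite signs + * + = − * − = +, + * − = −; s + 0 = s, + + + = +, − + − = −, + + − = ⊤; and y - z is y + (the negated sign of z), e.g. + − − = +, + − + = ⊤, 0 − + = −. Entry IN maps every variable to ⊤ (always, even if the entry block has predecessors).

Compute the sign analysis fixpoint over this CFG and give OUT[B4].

Answer: {a: ⊤, b: ⊤, c: -, d: ⊤, e: ⊤, f: ⊤}

Derivation:
Per-block solution:
  B0: | IN=(all ⊤) | OUT=(all ⊤)
  B1: | IN=(all ⊤) | OUT={a:+; rest ⊤}
  B2: | IN=(all ⊤) | OUT=(all ⊤)
  B3: | IN=(all ⊤) | OUT=(all ⊤)
  B4: | IN=(all ⊤) | OUT={c:-; rest ⊤}
  B5: | IN={c:-; rest ⊤} | OUT={c:-; rest ⊤}
  B6: | IN={c:-; rest ⊤} | OUT={c:-; rest ⊤}

Merge at B4: IN[B4] = OUT[B3] = {a: ⊤, b: ⊤, c: ⊤, d: ⊤, e: ⊤, f: ⊤}
Applying B4's transfer function to that IN value gives OUT[B4] (row B4 above).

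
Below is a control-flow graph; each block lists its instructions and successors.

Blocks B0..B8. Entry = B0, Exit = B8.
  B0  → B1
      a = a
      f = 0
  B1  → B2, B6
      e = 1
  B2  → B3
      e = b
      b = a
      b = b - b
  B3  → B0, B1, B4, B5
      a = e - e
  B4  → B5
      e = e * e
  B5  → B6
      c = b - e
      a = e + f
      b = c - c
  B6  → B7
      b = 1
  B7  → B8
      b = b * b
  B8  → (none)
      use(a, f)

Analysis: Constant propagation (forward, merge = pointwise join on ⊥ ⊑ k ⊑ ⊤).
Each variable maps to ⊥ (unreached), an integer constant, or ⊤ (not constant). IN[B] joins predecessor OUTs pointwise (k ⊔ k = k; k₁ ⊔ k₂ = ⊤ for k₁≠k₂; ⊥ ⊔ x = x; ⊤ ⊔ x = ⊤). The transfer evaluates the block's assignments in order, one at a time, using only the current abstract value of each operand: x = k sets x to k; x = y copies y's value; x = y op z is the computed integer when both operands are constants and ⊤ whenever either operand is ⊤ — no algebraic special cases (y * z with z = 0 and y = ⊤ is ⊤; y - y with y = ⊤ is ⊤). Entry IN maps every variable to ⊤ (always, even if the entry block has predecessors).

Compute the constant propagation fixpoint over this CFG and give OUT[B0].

Answer: {a: ⊤, b: ⊤, c: ⊤, d: ⊤, e: ⊤, f: 0}

Working:
Fixpoint table:
  B0:   IN=(all ⊤)   OUT={f:0; rest ⊤}
  B1:   IN={f:0; rest ⊤}   OUT={e:1, f:0; rest ⊤}
  B2:   IN={e:1, f:0; rest ⊤}   OUT={f:0; rest ⊤}
  B3:   IN={f:0; rest ⊤}   OUT={f:0; rest ⊤}
  B4:   IN={f:0; rest ⊤}   OUT={f:0; rest ⊤}
  B5:   IN={f:0; rest ⊤}   OUT={f:0; rest ⊤}
  B6:   IN={f:0; rest ⊤}   OUT={b:1, f:0; rest ⊤}
  B7:   IN={b:1, f:0; rest ⊤}   OUT={b:1, f:0; rest ⊤}
  B8:   IN={b:1, f:0; rest ⊤}   OUT={b:1, f:0; rest ⊤}

Merge at B0 (entry node, so the boundary value (all ⊤) is joined with the incoming edge(s)): IN[B0] = (all ⊤) ⊔ OUT[B3] = {a: ⊤, b: ⊤, c: ⊤, d: ⊤, e: ⊤, f: ⊤}
Applying B0's transfer function to that IN value gives OUT[B0] (row B0 above).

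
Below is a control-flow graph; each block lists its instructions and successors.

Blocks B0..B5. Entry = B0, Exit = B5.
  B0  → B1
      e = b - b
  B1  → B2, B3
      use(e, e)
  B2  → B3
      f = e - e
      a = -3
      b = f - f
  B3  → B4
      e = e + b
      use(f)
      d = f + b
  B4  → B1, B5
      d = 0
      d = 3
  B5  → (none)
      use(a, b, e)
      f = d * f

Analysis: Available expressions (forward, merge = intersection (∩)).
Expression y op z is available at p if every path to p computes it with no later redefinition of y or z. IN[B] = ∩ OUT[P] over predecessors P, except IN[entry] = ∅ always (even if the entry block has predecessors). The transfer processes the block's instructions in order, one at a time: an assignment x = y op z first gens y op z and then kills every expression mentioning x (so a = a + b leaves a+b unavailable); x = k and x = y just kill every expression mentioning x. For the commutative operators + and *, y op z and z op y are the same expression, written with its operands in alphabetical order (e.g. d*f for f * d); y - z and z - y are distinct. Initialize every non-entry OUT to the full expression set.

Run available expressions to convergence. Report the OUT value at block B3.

Fixpoint table:
  B0: | IN={} | OUT={b-b}
  B1: | IN={} | OUT={}
  B2: | IN={} | OUT={e-e, f-f}
  B3: | IN={} | OUT={b+f}
  B4: | IN={b+f} | OUT={b+f}
  B5: | IN={b+f} | OUT={}

Merge at B3: IN[B3] = OUT[B1] ∩ OUT[B2] = {}
Applying B3's transfer function to that IN value gives OUT[B3] (row B3 above).

Answer: {b+f}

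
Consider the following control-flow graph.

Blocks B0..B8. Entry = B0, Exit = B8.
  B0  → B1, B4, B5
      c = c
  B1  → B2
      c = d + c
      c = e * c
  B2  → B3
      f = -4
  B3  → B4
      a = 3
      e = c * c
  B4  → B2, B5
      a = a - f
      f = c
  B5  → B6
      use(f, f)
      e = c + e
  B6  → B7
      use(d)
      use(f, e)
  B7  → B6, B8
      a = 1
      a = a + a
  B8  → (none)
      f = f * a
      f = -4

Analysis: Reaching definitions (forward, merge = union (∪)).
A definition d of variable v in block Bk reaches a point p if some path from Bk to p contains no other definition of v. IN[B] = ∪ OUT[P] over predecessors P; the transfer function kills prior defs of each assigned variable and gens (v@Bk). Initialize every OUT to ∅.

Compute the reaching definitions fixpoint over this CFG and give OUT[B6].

Answer: {a@B4, a@B7, c@B0, c@B1, e@B5, f@B4}

Working:
Fixpoint table:
  B0:  IN={}  OUT={c@B0}
  B1:  IN={c@B0}  OUT={c@B1}
  B2:  IN={a@B4, c@B0, c@B1, e@B3, f@B4}  OUT={a@B4, c@B0, c@B1, e@B3, f@B2}
  B3:  IN={a@B4, c@B0, c@B1, e@B3, f@B2}  OUT={a@B3, c@B0, c@B1, e@B3, f@B2}
  B4:  IN={a@B3, c@B0, c@B1, e@B3, f@B2}  OUT={a@B4, c@B0, c@B1, e@B3, f@B4}
  B5:  IN={a@B4, c@B0, c@B1, e@B3, f@B4}  OUT={a@B4, c@B0, c@B1, e@B5, f@B4}
  B6:  IN={a@B4, a@B7, c@B0, c@B1, e@B5, f@B4}  OUT={a@B4, a@B7, c@B0, c@B1, e@B5, f@B4}
  B7:  IN={a@B4, a@B7, c@B0, c@B1, e@B5, f@B4}  OUT={a@B7, c@B0, c@B1, e@B5, f@B4}
  B8:  IN={a@B7, c@B0, c@B1, e@B5, f@B4}  OUT={a@B7, c@B0, c@B1, e@B5, f@B8}

Merge at B6: IN[B6] = OUT[B5] ⊔ OUT[B7] = {a@B4, a@B7, c@B0, c@B1, e@B5, f@B4}
Applying B6's transfer function to that IN value gives OUT[B6] (row B6 above).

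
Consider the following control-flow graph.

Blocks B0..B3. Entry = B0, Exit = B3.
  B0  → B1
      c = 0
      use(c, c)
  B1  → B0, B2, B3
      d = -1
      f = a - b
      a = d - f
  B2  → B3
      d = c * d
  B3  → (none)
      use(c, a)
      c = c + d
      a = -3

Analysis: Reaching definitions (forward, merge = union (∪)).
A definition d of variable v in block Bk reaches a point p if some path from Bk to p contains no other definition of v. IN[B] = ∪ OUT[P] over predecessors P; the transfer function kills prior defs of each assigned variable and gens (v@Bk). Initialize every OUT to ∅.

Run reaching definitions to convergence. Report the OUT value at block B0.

Fixpoint table:
  B0:  IN={a@B1, c@B0, d@B1, f@B1}  OUT={a@B1, c@B0, d@B1, f@B1}
  B1:  IN={a@B1, c@B0, d@B1, f@B1}  OUT={a@B1, c@B0, d@B1, f@B1}
  B2:  IN={a@B1, c@B0, d@B1, f@B1}  OUT={a@B1, c@B0, d@B2, f@B1}
  B3:  IN={a@B1, c@B0, d@B1, d@B2, f@B1}  OUT={a@B3, c@B3, d@B1, d@B2, f@B1}

Merge at B0 (entry node, so the boundary value {} is joined with the incoming edge(s)): IN[B0] = {} ⊔ OUT[B1] = {a@B1, c@B0, d@B1, f@B1}
Applying B0's transfer function to that IN value gives OUT[B0] (row B0 above).

Answer: {a@B1, c@B0, d@B1, f@B1}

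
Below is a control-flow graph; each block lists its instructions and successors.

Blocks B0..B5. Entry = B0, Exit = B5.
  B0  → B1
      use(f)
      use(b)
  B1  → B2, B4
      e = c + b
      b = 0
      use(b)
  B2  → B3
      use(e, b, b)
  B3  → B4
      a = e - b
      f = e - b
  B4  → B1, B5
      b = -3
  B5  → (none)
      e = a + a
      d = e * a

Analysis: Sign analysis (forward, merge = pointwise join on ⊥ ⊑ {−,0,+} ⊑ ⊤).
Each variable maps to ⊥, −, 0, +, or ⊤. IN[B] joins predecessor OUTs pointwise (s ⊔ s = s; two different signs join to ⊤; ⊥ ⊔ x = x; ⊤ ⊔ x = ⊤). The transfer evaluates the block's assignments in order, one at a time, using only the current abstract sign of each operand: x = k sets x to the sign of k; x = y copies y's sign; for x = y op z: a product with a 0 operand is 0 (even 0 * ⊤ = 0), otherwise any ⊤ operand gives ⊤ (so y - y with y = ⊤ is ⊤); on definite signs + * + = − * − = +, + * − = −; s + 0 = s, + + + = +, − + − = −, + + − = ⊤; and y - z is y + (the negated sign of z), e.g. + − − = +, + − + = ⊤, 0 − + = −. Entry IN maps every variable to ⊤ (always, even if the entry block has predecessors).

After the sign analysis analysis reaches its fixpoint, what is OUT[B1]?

Converged values:
  B0: | IN=(all ⊤) | OUT=(all ⊤)
  B1: | IN=(all ⊤) | OUT={b:0; rest ⊤}
  B2: | IN={b:0; rest ⊤} | OUT={b:0; rest ⊤}
  B3: | IN={b:0; rest ⊤} | OUT={b:0; rest ⊤}
  B4: | IN={b:0; rest ⊤} | OUT={b:-; rest ⊤}
  B5: | IN={b:-; rest ⊤} | OUT={b:-; rest ⊤}

Merge at B1: IN[B1] = OUT[B0] ⊔ OUT[B4] = {a: ⊤, b: ⊤, c: ⊤, d: ⊤, e: ⊤, f: ⊤}
Applying B1's transfer function to that IN value gives OUT[B1] (row B1 above).

Answer: {a: ⊤, b: 0, c: ⊤, d: ⊤, e: ⊤, f: ⊤}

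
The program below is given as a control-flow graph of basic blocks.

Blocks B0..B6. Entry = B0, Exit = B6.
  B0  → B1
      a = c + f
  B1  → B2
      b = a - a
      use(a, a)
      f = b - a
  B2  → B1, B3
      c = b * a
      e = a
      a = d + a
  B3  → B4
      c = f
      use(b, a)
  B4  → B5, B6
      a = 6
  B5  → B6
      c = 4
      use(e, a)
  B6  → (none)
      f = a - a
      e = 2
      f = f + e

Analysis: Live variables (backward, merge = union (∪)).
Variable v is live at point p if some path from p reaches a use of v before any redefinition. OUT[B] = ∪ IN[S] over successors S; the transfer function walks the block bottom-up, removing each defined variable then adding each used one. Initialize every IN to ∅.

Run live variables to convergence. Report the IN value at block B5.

Answer: {a, e}

Working:
Per-block solution:
  B0: | IN={c, d, f} | OUT={a, d}
  B1: | IN={a, d} | OUT={a, b, d, f}
  B2: | IN={a, b, d, f} | OUT={a, b, d, e, f}
  B3: | IN={a, b, e, f} | OUT={e}
  B4: | IN={e} | OUT={a, e}
  B5: | IN={a, e} | OUT={a}
  B6: | IN={a} | OUT={}

Merge at B5: OUT[B5] = IN[B6] = {a}
Applying B5's transfer function to that OUT value gives IN[B5] (row B5 above).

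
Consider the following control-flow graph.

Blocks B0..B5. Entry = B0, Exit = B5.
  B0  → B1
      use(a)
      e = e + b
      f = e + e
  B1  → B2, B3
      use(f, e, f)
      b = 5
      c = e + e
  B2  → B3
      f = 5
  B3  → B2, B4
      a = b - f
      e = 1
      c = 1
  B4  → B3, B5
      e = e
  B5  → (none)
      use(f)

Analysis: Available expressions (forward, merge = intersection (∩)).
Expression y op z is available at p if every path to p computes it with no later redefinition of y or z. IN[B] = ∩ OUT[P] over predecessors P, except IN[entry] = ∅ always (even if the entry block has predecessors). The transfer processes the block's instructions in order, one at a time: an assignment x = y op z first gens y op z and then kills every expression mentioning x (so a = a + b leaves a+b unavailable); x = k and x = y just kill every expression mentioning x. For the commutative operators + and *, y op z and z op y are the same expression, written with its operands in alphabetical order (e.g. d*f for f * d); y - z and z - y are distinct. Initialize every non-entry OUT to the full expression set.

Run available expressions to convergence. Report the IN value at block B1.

Answer: {e+e}

Trace:
Converged values:
  B0:  IN={}  OUT={e+e}
  B1:  IN={e+e}  OUT={e+e}
  B2:  IN={}  OUT={}
  B3:  IN={}  OUT={b-f}
  B4:  IN={b-f}  OUT={b-f}
  B5:  IN={b-f}  OUT={b-f}

Merge at B1: IN[B1] = OUT[B0] = {e+e}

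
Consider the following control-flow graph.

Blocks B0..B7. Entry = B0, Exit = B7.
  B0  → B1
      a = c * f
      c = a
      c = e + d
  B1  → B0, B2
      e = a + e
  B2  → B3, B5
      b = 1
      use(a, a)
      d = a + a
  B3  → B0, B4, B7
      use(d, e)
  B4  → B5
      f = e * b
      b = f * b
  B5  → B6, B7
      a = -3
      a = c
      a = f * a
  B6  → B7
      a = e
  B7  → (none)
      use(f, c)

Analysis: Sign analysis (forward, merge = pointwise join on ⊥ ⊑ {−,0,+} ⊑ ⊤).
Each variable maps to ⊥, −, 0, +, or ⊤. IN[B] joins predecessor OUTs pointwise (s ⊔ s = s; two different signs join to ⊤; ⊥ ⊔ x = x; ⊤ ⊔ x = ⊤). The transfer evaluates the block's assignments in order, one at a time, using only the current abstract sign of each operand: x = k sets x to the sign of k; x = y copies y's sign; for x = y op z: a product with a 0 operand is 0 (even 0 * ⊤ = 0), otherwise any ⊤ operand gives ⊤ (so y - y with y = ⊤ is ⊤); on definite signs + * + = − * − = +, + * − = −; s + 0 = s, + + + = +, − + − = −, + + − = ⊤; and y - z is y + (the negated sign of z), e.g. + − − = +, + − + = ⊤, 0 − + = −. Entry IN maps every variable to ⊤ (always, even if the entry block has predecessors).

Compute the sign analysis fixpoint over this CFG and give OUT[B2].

Per-block solution:
  B0:   IN=(all ⊤)   OUT=(all ⊤)
  B1:   IN=(all ⊤)   OUT=(all ⊤)
  B2:   IN=(all ⊤)   OUT={b:+; rest ⊤}
  B3:   IN={b:+; rest ⊤}   OUT={b:+; rest ⊤}
  B4:   IN={b:+; rest ⊤}   OUT=(all ⊤)
  B5:   IN=(all ⊤)   OUT=(all ⊤)
  B6:   IN=(all ⊤)   OUT=(all ⊤)
  B7:   IN=(all ⊤)   OUT=(all ⊤)

Merge at B2: IN[B2] = OUT[B1] = {a: ⊤, b: ⊤, c: ⊤, d: ⊤, e: ⊤, f: ⊤}
Applying B2's transfer function to that IN value gives OUT[B2] (row B2 above).

Answer: {a: ⊤, b: +, c: ⊤, d: ⊤, e: ⊤, f: ⊤}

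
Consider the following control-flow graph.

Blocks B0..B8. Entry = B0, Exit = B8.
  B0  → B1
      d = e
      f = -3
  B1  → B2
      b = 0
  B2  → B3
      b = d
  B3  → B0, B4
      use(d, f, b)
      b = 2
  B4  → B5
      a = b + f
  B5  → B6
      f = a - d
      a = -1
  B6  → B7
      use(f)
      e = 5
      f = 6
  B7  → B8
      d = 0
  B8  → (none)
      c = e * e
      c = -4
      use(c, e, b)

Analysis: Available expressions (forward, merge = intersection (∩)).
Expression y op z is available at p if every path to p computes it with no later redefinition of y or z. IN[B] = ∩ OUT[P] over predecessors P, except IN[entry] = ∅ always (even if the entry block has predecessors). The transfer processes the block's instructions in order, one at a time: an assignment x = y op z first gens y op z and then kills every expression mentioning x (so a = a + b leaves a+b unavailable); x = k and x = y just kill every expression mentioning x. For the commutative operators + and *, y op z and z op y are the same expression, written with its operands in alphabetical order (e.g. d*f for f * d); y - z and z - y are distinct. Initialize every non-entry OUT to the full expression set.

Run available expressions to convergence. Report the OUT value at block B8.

Answer: {e*e}

Derivation:
Converged values:
  B0:  IN={}  OUT={}
  B1:  IN={}  OUT={}
  B2:  IN={}  OUT={}
  B3:  IN={}  OUT={}
  B4:  IN={}  OUT={b+f}
  B5:  IN={b+f}  OUT={}
  B6:  IN={}  OUT={}
  B7:  IN={}  OUT={}
  B8:  IN={}  OUT={e*e}

Merge at B8: IN[B8] = OUT[B7] = {}
Applying B8's transfer function to that IN value gives OUT[B8] (row B8 above).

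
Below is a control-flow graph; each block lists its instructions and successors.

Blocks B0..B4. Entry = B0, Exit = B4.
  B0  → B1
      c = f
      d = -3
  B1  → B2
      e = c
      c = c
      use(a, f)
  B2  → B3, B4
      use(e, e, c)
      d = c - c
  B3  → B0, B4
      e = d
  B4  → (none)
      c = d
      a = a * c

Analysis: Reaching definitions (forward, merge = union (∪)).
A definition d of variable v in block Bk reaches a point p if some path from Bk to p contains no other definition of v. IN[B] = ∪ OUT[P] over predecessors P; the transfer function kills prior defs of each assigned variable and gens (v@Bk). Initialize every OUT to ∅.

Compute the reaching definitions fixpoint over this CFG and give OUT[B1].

Per-block solution:
  B0: | IN={c@B1, d@B2, e@B3} | OUT={c@B0, d@B0, e@B3}
  B1: | IN={c@B0, d@B0, e@B3} | OUT={c@B1, d@B0, e@B1}
  B2: | IN={c@B1, d@B0, e@B1} | OUT={c@B1, d@B2, e@B1}
  B3: | IN={c@B1, d@B2, e@B1} | OUT={c@B1, d@B2, e@B3}
  B4: | IN={c@B1, d@B2, e@B1, e@B3} | OUT={a@B4, c@B4, d@B2, e@B1, e@B3}

Merge at B1: IN[B1] = OUT[B0] = {c@B0, d@B0, e@B3}
Applying B1's transfer function to that IN value gives OUT[B1] (row B1 above).

Answer: {c@B1, d@B0, e@B1}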